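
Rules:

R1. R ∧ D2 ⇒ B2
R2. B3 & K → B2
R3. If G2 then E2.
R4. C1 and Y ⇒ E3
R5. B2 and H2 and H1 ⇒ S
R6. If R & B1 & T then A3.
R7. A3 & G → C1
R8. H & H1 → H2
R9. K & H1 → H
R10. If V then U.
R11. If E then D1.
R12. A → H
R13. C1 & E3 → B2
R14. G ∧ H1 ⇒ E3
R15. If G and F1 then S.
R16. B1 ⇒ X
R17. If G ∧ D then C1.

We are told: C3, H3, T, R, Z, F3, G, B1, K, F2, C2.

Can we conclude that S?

No

Forward chaining from the given facts derives: A3, C1, X.
Rules concluding S: R5 needs B2; R15 needs F1 — none of these are established.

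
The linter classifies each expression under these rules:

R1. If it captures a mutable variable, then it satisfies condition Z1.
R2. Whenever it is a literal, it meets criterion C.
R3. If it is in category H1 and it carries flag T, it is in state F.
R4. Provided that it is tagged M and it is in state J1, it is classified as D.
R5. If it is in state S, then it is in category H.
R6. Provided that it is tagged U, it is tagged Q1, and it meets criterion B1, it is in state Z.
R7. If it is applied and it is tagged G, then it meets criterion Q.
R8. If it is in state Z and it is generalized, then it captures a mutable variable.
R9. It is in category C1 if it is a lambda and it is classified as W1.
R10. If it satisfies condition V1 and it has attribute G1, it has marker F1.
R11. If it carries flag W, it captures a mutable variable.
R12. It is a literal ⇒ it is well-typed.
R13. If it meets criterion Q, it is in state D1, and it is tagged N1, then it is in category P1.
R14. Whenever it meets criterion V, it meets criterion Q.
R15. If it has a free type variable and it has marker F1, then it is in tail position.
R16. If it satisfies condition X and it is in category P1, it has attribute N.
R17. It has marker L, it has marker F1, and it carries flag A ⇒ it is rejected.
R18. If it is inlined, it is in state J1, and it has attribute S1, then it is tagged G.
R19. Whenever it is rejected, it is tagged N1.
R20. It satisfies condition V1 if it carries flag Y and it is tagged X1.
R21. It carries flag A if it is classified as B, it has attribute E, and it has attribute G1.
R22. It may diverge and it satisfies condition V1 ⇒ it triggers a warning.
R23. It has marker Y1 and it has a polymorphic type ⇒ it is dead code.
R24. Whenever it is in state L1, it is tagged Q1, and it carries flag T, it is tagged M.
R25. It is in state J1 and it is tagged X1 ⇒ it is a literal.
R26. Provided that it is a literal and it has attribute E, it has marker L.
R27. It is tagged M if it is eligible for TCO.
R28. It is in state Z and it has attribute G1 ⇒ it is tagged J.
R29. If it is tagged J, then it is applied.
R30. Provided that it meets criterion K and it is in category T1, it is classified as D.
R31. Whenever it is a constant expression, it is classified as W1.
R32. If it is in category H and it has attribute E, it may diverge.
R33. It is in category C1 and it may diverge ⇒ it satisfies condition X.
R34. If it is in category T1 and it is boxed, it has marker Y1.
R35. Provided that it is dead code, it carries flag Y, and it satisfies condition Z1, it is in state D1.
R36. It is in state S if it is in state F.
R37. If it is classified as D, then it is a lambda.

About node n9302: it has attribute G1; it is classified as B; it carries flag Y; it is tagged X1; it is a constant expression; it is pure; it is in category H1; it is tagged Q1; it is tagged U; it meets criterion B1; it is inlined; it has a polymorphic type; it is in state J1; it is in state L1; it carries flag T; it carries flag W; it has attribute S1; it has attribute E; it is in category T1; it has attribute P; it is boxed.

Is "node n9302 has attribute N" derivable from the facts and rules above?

By R3 (it is in category H1, it carries flag T): it is in state F.
By R6 (it is tagged U, it is tagged Q1, it meets criterion B1): it is in state Z.
By R11 (it carries flag W): it captures a mutable variable.
By R18 (it is inlined, it is in state J1, it has attribute S1): it is tagged G.
By R20 (it carries flag Y, it is tagged X1): it satisfies condition V1.
By R21 (it is classified as B, it has attribute E, it has attribute G1): it carries flag A.
By R24 (it is in state L1, it is tagged Q1, it carries flag T): it is tagged M.
By R25 (it is in state J1, it is tagged X1): it is a literal.
By R26 (it is a literal, it has attribute E): it has marker L.
By R28 (it is in state Z, it has attribute G1): it is tagged J.
By R29 (it is tagged J): it is applied.
By R31 (it is a constant expression): it is classified as W1.
By R34 (it is in category T1, it is boxed): it has marker Y1.
By R36 (it is in state F): it is in state S.
By R1 (it captures a mutable variable): it satisfies condition Z1.
By R4 (it is tagged M, it is in state J1): it is classified as D.
By R5 (it is in state S): it is in category H.
By R7 (it is applied, it is tagged G): it meets criterion Q.
By R10 (it satisfies condition V1, it has attribute G1): it has marker F1.
By R17 (it has marker L, it has marker F1, it carries flag A): it is rejected.
By R19 (it is rejected): it is tagged N1.
By R23 (it has marker Y1, it has a polymorphic type): it is dead code.
By R32 (it is in category H, it has attribute E): it may diverge.
By R35 (it is dead code, it carries flag Y, it satisfies condition Z1): it is in state D1.
By R37 (it is classified as D): it is a lambda.
By R9 (it is a lambda, it is classified as W1): it is in category C1.
By R13 (it meets criterion Q, it is in state D1, it is tagged N1): it is in category P1.
By R33 (it is in category C1, it may diverge): it satisfies condition X.
By R16 (it satisfies condition X, it is in category P1): it has attribute N.

Yes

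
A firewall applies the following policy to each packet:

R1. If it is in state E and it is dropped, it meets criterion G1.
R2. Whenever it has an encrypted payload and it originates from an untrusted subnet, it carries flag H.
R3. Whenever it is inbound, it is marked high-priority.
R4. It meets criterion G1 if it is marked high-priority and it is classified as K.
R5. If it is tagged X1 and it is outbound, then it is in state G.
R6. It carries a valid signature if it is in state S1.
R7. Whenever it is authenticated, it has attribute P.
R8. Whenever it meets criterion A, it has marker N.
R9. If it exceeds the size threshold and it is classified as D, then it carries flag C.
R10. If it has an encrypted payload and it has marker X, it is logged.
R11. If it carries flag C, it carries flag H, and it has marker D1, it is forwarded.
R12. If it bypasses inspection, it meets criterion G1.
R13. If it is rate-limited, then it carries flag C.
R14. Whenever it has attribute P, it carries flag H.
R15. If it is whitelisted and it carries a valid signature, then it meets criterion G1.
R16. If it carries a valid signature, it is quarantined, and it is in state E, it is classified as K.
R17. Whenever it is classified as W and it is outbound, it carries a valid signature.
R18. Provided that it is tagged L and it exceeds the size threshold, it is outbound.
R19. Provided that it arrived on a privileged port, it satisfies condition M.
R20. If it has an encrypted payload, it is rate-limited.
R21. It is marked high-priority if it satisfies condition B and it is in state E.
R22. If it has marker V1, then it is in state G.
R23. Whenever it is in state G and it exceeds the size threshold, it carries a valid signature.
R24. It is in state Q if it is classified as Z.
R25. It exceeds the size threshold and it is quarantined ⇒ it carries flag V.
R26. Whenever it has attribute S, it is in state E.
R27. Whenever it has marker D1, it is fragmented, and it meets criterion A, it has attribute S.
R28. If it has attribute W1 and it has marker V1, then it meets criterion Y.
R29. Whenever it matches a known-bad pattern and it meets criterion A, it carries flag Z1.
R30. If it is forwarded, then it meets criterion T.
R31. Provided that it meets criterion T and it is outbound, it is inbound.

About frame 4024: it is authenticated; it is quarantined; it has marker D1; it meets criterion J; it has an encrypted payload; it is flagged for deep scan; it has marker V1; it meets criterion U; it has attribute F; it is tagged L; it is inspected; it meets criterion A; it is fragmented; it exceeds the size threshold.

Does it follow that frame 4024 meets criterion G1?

Yes

By R7 (it is authenticated): it has attribute P.
By R14 (it has attribute P): it carries flag H.
By R18 (it is tagged L, it exceeds the size threshold): it is outbound.
By R20 (it has an encrypted payload): it is rate-limited.
By R22 (it has marker V1): it is in state G.
By R23 (it is in state G, it exceeds the size threshold): it carries a valid signature.
By R27 (it has marker D1, it is fragmented, it meets criterion A): it has attribute S.
By R13 (it is rate-limited): it carries flag C.
By R26 (it has attribute S): it is in state E.
By R11 (it carries flag C, it carries flag H, it has marker D1): it is forwarded.
By R16 (it carries a valid signature, it is quarantined, it is in state E): it is classified as K.
By R30 (it is forwarded): it meets criterion T.
By R31 (it meets criterion T, it is outbound): it is inbound.
By R3 (it is inbound): it is marked high-priority.
By R4 (it is marked high-priority, it is classified as K): it meets criterion G1.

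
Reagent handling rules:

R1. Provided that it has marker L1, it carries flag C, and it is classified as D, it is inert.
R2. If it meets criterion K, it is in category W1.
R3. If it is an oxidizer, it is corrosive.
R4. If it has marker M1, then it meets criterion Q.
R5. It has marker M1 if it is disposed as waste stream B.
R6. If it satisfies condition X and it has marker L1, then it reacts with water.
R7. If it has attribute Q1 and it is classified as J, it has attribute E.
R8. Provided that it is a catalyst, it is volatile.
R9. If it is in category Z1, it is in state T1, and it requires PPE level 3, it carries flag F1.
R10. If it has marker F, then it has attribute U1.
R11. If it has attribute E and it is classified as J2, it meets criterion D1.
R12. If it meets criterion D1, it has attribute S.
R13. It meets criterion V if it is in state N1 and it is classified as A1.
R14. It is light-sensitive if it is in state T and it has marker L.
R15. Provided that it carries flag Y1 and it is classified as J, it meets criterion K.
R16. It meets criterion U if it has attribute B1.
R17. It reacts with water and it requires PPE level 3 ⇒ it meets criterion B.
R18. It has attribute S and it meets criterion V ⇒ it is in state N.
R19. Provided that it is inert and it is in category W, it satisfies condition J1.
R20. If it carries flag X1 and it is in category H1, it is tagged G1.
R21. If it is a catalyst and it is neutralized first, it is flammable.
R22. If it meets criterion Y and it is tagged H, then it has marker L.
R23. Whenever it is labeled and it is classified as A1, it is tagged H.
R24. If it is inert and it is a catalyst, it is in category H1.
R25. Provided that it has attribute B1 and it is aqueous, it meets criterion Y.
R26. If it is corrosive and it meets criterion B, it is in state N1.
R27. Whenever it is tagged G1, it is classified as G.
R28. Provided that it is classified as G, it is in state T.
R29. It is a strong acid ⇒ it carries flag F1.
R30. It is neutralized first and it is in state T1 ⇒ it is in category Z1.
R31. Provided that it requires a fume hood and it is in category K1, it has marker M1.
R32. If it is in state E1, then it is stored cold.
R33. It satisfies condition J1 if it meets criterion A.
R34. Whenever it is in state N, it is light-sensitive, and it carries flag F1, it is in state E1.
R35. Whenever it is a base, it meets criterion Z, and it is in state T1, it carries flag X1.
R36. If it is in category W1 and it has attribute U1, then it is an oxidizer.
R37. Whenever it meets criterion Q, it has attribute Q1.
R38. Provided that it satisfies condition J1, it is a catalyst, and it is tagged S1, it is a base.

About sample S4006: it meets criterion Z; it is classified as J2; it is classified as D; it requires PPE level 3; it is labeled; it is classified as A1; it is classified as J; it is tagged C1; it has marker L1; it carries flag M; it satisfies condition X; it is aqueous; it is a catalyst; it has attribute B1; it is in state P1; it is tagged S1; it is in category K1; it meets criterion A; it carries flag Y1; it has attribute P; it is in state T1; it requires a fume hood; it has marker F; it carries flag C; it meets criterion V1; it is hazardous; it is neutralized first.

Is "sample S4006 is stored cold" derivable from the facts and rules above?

Yes

By R1 (it has marker L1, it carries flag C, it is classified as D): it is inert.
By R6 (it satisfies condition X, it has marker L1): it reacts with water.
By R10 (it has marker F): it has attribute U1.
By R15 (it carries flag Y1, it is classified as J): it meets criterion K.
By R17 (it reacts with water, it requires PPE level 3): it meets criterion B.
By R23 (it is labeled, it is classified as A1): it is tagged H.
By R24 (it is inert, it is a catalyst): it is in category H1.
By R25 (it has attribute B1, it is aqueous): it meets criterion Y.
By R30 (it is neutralized first, it is in state T1): it is in category Z1.
By R31 (it requires a fume hood, it is in category K1): it has marker M1.
By R33 (it meets criterion A): it satisfies condition J1.
By R38 (it satisfies condition J1, it is a catalyst, it is tagged S1): it is a base.
By R2 (it meets criterion K): it is in category W1.
By R4 (it has marker M1): it meets criterion Q.
By R9 (it is in category Z1, it is in state T1, it requires PPE level 3): it carries flag F1.
By R22 (it meets criterion Y, it is tagged H): it has marker L.
By R35 (it is a base, it meets criterion Z, it is in state T1): it carries flag X1.
By R36 (it is in category W1, it has attribute U1): it is an oxidizer.
By R37 (it meets criterion Q): it has attribute Q1.
By R3 (it is an oxidizer): it is corrosive.
By R7 (it has attribute Q1, it is classified as J): it has attribute E.
By R11 (it has attribute E, it is classified as J2): it meets criterion D1.
By R12 (it meets criterion D1): it has attribute S.
By R20 (it carries flag X1, it is in category H1): it is tagged G1.
By R26 (it is corrosive, it meets criterion B): it is in state N1.
By R27 (it is tagged G1): it is classified as G.
By R28 (it is classified as G): it is in state T.
By R13 (it is in state N1, it is classified as A1): it meets criterion V.
By R14 (it is in state T, it has marker L): it is light-sensitive.
By R18 (it has attribute S, it meets criterion V): it is in state N.
By R34 (it is in state N, it is light-sensitive, it carries flag F1): it is in state E1.
By R32 (it is in state E1): it is stored cold.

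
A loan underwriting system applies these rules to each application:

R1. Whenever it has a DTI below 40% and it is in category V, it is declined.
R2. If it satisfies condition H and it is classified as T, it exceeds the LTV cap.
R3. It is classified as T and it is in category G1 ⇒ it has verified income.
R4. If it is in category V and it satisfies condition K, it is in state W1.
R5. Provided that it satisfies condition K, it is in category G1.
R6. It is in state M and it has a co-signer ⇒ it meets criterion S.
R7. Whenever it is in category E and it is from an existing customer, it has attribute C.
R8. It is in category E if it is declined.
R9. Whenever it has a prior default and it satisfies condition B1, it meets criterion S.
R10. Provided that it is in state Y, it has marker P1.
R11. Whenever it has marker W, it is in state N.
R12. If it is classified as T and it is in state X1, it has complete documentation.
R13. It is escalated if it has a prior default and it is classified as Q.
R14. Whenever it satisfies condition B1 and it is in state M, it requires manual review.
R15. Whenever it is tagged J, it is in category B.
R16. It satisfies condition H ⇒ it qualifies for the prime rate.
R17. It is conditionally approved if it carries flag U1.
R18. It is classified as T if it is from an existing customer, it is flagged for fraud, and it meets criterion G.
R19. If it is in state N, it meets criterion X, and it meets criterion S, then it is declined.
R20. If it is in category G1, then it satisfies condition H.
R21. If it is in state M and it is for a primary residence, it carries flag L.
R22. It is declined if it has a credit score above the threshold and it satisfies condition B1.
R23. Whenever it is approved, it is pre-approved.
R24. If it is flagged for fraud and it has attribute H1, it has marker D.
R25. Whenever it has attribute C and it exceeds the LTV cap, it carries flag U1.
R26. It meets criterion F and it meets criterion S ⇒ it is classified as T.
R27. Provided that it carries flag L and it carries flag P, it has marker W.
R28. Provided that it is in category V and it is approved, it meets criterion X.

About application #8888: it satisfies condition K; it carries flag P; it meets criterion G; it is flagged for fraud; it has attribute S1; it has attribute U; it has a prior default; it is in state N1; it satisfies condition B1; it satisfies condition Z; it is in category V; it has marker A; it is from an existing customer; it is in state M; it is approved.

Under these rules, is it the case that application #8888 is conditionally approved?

Forward chaining from the given facts derives: is in state W1, is in category G1, meets criterion S, requires manual review, is classified as T, satisfies condition H, is pre-approved, meets criterion X, exceeds the LTV cap, has verified income, qualifies for the prime rate.
The only rule concluding "it is conditionally approved" is R17, which needs "it carries flag U1"; that is never established.

No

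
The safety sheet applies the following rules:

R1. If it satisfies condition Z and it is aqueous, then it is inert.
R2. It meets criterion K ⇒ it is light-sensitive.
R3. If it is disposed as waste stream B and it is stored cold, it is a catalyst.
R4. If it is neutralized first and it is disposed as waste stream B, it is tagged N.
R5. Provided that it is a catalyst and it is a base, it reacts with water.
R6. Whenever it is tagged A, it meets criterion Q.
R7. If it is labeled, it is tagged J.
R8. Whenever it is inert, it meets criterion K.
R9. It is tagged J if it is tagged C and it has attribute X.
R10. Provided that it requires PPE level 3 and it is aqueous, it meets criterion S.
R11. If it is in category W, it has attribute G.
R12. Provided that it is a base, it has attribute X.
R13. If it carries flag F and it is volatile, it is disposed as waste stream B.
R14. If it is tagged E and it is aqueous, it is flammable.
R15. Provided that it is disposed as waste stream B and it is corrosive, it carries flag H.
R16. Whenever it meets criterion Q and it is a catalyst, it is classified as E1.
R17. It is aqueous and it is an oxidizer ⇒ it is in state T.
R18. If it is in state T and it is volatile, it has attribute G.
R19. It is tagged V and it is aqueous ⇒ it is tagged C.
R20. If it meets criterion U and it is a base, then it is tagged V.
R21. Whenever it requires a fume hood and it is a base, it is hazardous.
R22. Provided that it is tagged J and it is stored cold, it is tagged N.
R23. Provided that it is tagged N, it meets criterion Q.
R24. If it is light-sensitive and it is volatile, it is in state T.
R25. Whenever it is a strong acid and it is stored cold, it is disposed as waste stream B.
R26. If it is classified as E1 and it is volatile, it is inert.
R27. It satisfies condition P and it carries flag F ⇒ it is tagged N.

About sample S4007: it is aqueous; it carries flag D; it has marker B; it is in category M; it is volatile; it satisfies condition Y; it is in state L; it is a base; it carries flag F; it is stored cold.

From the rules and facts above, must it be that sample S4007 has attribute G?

Forward chaining from the given facts derives: has attribute X, is disposed as waste stream B, is a catalyst, reacts with water.
Rules concluding "it has attribute G": R11 needs "it is in category W"; R18 needs "it is in state T" — none of these are established.

No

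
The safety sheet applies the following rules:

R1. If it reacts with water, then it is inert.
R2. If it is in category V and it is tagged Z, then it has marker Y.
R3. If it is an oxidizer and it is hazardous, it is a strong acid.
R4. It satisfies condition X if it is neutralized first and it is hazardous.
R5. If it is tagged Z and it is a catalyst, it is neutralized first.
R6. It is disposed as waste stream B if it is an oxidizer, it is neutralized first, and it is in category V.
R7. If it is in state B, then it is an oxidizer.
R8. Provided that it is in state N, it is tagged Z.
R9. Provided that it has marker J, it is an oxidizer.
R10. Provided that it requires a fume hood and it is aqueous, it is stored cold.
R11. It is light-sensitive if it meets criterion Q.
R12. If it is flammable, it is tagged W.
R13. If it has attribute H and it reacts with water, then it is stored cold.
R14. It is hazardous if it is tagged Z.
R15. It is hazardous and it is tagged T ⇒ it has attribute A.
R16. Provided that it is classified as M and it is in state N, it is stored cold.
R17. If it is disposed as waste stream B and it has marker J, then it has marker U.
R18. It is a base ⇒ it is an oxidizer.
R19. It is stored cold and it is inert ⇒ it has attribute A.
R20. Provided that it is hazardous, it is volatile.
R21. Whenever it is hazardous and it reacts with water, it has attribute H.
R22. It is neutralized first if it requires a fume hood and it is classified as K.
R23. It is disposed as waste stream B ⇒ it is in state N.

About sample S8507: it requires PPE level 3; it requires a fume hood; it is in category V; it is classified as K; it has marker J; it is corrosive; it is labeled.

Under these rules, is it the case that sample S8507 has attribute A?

No

Forward chaining from the given facts derives: is an oxidizer, is neutralized first, is disposed as waste stream B, has marker U, is in state N, is tagged Z, is hazardous, is volatile, has marker Y, is a strong acid, satisfies condition X.
Rules concluding "it has attribute A": R15 needs "it is tagged T"; R19 needs "it is stored cold" — none of these are established.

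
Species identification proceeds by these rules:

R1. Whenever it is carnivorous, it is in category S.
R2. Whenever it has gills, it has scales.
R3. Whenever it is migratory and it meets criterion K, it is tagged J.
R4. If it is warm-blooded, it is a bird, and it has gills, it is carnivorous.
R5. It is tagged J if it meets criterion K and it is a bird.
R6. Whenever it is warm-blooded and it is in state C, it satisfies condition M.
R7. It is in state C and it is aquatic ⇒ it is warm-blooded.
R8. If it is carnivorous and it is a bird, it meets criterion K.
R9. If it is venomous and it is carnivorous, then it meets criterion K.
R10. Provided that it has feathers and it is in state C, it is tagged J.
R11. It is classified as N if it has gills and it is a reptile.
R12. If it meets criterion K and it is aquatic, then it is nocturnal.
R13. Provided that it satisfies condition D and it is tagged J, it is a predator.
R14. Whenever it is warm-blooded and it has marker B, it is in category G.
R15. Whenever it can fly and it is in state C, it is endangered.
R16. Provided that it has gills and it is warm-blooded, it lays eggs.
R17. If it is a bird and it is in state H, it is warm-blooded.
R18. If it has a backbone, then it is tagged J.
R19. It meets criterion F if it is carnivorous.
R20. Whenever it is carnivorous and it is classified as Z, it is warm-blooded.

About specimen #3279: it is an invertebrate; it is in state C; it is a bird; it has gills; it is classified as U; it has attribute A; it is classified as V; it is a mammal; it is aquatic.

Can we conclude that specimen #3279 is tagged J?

By R7 (it is in state C, it is aquatic): it is warm-blooded.
By R4 (it is warm-blooded, it is a bird, it has gills): it is carnivorous.
By R8 (it is carnivorous, it is a bird): it meets criterion K.
By R5 (it meets criterion K, it is a bird): it is tagged J.

Yes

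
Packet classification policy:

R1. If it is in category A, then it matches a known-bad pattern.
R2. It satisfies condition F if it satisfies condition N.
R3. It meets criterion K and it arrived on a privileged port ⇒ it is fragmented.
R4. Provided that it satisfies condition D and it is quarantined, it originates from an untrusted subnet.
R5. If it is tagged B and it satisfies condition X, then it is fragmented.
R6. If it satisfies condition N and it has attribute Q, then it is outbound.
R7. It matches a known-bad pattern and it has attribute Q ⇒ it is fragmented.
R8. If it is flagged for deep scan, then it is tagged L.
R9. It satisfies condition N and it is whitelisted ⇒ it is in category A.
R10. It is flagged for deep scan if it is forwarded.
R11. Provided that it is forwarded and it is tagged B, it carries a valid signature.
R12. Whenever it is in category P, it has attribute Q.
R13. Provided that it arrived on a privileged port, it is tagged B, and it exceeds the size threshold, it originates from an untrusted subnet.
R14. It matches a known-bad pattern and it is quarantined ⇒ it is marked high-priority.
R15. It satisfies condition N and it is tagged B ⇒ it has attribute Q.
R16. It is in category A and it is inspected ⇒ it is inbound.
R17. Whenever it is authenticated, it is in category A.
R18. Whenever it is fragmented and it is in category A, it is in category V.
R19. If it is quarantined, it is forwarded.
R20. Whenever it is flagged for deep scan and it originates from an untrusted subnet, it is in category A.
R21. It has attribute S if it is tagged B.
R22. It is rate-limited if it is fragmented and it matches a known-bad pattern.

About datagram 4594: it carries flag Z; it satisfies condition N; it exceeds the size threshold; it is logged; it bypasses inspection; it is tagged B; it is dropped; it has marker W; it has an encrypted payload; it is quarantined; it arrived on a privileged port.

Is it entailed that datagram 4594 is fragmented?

Yes

By R13 (it arrived on a privileged port, it is tagged B, it exceeds the size threshold): it originates from an untrusted subnet.
By R15 (it satisfies condition N, it is tagged B): it has attribute Q.
By R19 (it is quarantined): it is forwarded.
By R10 (it is forwarded): it is flagged for deep scan.
By R20 (it is flagged for deep scan, it originates from an untrusted subnet): it is in category A.
By R1 (it is in category A): it matches a known-bad pattern.
By R7 (it matches a known-bad pattern, it has attribute Q): it is fragmented.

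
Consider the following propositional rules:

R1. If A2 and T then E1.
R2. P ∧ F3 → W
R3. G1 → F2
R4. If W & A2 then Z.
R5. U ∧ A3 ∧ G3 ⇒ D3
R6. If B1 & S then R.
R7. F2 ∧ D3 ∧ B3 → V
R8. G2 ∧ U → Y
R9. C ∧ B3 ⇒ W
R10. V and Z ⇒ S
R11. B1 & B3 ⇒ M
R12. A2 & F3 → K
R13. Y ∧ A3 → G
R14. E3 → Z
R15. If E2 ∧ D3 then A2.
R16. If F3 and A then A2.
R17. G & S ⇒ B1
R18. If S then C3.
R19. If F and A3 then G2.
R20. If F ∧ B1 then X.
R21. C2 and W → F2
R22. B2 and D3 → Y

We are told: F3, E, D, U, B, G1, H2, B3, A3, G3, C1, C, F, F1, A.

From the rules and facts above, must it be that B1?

F2  (by R3: G1)
D3  (by R5: U, A3, G3)
V  (by R7: F2, D3, B3)
W  (by R9: C, B3)
A2  (by R16: F3, A)
G2  (by R19: F, A3)
Z  (by R4: W, A2)
Y  (by R8: G2, U)
S  (by R10: V, Z)
G  (by R13: Y, A3)
B1  (by R17: G, S)

Yes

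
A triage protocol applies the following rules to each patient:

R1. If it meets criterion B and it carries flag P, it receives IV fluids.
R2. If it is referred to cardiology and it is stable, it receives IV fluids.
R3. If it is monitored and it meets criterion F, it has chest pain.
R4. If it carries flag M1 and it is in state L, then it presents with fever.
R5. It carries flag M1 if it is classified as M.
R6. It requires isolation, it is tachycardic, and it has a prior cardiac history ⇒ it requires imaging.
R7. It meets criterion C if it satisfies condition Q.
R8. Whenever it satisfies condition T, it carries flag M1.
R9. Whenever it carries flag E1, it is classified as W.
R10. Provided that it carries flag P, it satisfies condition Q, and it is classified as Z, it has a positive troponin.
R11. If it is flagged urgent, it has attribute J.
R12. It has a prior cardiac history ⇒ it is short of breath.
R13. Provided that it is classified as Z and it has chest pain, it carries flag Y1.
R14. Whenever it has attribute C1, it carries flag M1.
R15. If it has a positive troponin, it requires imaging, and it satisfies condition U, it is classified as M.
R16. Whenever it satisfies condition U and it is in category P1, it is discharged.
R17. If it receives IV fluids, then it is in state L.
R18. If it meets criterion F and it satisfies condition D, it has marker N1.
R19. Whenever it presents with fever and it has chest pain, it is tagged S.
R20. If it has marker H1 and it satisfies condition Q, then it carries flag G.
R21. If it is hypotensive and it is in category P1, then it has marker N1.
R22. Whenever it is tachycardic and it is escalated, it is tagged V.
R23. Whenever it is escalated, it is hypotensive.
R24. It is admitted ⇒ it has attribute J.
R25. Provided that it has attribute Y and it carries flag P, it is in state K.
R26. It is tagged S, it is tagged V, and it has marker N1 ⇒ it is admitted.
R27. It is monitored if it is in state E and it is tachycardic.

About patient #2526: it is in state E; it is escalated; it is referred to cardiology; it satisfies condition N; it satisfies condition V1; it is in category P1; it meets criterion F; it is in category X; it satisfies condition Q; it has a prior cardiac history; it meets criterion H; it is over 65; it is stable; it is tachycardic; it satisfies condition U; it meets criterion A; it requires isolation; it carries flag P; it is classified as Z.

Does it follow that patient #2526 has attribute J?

By R2 (it is referred to cardiology, it is stable): it receives IV fluids.
By R6 (it requires isolation, it is tachycardic, it has a prior cardiac history): it requires imaging.
By R10 (it carries flag P, it satisfies condition Q, it is classified as Z): it has a positive troponin.
By R15 (it has a positive troponin, it requires imaging, it satisfies condition U): it is classified as M.
By R17 (it receives IV fluids): it is in state L.
By R22 (it is tachycardic, it is escalated): it is tagged V.
By R23 (it is escalated): it is hypotensive.
By R27 (it is in state E, it is tachycardic): it is monitored.
By R3 (it is monitored, it meets criterion F): it has chest pain.
By R5 (it is classified as M): it carries flag M1.
By R21 (it is hypotensive, it is in category P1): it has marker N1.
By R4 (it carries flag M1, it is in state L): it presents with fever.
By R19 (it presents with fever, it has chest pain): it is tagged S.
By R26 (it is tagged S, it is tagged V, it has marker N1): it is admitted.
By R24 (it is admitted): it has attribute J.

Yes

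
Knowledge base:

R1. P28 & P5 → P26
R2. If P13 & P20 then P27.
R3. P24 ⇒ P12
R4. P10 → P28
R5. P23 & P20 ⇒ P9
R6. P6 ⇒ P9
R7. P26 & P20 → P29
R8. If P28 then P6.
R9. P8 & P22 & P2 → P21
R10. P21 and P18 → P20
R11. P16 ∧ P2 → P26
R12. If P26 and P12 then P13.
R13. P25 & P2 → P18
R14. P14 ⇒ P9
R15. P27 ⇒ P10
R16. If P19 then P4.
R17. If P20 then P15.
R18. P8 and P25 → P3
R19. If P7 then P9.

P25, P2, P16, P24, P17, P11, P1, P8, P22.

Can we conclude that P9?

Yes

P12  (by R3: P24)
P21  (by R9: P8, P22, P2)
P26  (by R11: P16, P2)
P13  (by R12: P26, P12)
P18  (by R13: P25, P2)
P20  (by R10: P21, P18)
P27  (by R2: P13, P20)
P10  (by R15: P27)
P28  (by R4: P10)
P6  (by R8: P28)
P9  (by R6: P6)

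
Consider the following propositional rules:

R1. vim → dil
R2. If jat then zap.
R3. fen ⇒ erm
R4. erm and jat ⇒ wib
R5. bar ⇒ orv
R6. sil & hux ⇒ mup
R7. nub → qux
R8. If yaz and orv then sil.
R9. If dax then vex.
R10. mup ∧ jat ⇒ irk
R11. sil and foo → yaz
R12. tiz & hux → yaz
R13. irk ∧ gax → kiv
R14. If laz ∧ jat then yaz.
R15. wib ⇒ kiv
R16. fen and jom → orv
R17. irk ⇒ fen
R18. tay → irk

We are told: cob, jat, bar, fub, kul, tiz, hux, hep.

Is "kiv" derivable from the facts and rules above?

Yes

orv  (by R5: bar)
yaz  (by R12: tiz, hux)
sil  (by R8: yaz, orv)
mup  (by R6: sil, hux)
irk  (by R10: mup, jat)
fen  (by R17: irk)
erm  (by R3: fen)
wib  (by R4: erm, jat)
kiv  (by R15: wib)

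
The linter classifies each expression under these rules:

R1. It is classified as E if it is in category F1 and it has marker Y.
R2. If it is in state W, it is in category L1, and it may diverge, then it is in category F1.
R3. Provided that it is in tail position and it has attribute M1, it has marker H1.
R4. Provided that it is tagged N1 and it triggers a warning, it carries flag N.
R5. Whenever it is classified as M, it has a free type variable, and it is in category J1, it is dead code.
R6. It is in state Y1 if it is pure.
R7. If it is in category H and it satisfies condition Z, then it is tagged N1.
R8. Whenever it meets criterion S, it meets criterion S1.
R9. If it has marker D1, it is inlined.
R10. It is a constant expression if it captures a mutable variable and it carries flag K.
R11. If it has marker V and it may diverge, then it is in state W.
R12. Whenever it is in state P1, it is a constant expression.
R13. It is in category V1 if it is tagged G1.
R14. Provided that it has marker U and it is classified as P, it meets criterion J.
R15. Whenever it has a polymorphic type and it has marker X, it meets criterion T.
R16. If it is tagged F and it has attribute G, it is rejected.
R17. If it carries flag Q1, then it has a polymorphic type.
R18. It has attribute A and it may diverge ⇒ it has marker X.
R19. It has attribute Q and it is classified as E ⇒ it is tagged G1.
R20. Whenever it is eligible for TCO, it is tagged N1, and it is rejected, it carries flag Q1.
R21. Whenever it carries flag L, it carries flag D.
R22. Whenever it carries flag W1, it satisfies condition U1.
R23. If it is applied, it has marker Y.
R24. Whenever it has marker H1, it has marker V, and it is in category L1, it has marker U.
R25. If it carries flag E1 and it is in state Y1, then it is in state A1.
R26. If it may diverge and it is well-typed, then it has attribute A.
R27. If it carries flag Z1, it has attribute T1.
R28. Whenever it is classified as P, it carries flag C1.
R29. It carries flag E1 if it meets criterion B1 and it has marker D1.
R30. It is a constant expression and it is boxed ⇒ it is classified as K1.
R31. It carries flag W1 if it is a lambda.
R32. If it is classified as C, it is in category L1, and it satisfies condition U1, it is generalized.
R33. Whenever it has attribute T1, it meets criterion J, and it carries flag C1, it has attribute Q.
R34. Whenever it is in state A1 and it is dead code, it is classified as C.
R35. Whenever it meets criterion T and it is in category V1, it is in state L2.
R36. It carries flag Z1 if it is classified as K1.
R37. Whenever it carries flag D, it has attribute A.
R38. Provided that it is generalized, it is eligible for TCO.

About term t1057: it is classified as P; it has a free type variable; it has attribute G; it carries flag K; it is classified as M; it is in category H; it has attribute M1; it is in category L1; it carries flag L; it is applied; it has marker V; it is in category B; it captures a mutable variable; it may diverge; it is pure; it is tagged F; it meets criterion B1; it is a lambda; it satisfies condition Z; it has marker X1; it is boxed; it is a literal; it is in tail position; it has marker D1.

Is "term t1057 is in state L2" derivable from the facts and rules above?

No

Forward chaining from the given facts derives: has marker H1, is in state Y1, is tagged N1, is inlined, is a constant expression, is in state W, is rejected, carries flag D, has marker Y, has marker U, carries flag C1, carries flag E1, is classified as K1, carries flag W1, carries flag Z1, has attribute A, is in category F1, meets criterion J, has marker X, satisfies condition U1, is in state A1, has attribute T1, has attribute Q, is classified as E, is tagged G1, is in category V1.
The only rule concluding "it is in state L2" is R35, which needs "it meets criterion T"; that is never established.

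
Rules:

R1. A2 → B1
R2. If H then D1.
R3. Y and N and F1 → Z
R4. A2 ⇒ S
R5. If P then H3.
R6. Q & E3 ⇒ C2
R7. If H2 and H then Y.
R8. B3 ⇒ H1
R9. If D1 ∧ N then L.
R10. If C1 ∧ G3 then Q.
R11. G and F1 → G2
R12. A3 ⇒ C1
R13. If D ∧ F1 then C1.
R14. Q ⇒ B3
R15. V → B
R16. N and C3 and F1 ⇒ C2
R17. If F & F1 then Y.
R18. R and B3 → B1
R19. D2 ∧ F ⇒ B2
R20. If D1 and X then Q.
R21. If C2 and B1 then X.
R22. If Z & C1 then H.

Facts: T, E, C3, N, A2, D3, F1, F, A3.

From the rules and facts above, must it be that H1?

B1  (by R1: A2)
C1  (by R12: A3)
C2  (by R16: N, C3, F1)
Y  (by R17: F, F1)
X  (by R21: C2, B1)
Z  (by R3: Y, N, F1)
H  (by R22: Z, C1)
D1  (by R2: H)
Q  (by R20: D1, X)
B3  (by R14: Q)
H1  (by R8: B3)

Yes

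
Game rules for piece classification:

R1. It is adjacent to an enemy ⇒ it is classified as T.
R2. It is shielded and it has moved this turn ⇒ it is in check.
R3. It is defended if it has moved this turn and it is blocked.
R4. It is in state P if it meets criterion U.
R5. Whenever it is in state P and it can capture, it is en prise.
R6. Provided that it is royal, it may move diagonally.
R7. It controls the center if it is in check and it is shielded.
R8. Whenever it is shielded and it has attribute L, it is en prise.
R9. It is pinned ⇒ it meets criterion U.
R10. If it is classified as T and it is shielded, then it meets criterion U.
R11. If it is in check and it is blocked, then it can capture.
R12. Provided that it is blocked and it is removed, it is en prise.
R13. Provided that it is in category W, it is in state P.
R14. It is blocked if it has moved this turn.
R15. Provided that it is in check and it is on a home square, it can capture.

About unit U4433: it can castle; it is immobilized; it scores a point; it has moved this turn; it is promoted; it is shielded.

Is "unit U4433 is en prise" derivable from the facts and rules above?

No

Forward chaining from the given facts derives: is in check, controls the center, is blocked, is defended, can capture.
Rules concluding "it is en prise": R5 needs "it is in state P"; R8 needs "it has attribute L"; R12 needs "it is removed" — none of these are established.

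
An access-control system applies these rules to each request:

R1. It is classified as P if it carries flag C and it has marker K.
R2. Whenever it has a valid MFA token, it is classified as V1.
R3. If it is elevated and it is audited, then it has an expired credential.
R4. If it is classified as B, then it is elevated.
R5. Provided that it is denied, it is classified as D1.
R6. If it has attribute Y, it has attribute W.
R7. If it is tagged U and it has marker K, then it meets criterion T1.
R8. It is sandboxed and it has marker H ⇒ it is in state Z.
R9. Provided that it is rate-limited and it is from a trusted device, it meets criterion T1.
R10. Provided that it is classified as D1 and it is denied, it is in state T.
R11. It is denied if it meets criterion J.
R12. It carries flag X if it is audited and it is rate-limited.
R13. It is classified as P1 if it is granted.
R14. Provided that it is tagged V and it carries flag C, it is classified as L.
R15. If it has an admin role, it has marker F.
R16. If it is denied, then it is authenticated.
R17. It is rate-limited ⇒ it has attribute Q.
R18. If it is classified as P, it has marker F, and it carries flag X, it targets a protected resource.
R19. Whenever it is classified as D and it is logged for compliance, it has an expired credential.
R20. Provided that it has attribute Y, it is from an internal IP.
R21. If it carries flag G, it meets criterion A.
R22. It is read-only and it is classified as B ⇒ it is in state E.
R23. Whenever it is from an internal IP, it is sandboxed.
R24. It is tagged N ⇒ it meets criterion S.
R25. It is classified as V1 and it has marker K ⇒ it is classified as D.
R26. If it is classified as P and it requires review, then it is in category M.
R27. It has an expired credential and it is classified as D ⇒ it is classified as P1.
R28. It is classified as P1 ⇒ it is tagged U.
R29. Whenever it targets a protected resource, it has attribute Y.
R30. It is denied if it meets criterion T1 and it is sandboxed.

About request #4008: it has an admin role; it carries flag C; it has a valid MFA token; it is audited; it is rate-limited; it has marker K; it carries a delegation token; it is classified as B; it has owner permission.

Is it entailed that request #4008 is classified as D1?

By R1 (it carries flag C, it has marker K): it is classified as P.
By R2 (it has a valid MFA token): it is classified as V1.
By R4 (it is classified as B): it is elevated.
By R12 (it is audited, it is rate-limited): it carries flag X.
By R15 (it has an admin role): it has marker F.
By R18 (it is classified as P, it has marker F, it carries flag X): it targets a protected resource.
By R25 (it is classified as V1, it has marker K): it is classified as D.
By R29 (it targets a protected resource): it has attribute Y.
By R3 (it is elevated, it is audited): it has an expired credential.
By R20 (it has attribute Y): it is from an internal IP.
By R23 (it is from an internal IP): it is sandboxed.
By R27 (it has an expired credential, it is classified as D): it is classified as P1.
By R28 (it is classified as P1): it is tagged U.
By R7 (it is tagged U, it has marker K): it meets criterion T1.
By R30 (it meets criterion T1, it is sandboxed): it is denied.
By R5 (it is denied): it is classified as D1.

Yes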